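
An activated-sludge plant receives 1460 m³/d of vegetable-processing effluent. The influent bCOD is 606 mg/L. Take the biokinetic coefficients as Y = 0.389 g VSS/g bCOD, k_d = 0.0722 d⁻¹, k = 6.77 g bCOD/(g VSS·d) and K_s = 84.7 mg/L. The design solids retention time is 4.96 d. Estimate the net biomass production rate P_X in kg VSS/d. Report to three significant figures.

From the Monod/SRT balance for a CMAS, S = K_s·(1+k_d θ_c)/[θ_c·(Y k − k_d) − 1] = 84.7 × (1 + 0.0722 × 4.96) / [4.96 × (0.389 × 6.77 − 0.0722) − 1] = 115.0 / 11.70 = 9.828 mg/L.
Y_obs = Y / (1 + k_d θ_c) = 0.389 / (1 + 0.0722 × 4.96) = 0.389 / 1.358 = 0.2864.
Substrate removed = Q·(S₀ − S) = 1460 m³/d × (606 − 9.83) g/m³ = 8.7×10^5 g/d = 870.4 kg/d.
P_X = Y_obs · Q(S₀ − S) = 0.2864 × 870.4 = 249.3 kg VSS/d.

P_X ≈ 249 kg VSS/d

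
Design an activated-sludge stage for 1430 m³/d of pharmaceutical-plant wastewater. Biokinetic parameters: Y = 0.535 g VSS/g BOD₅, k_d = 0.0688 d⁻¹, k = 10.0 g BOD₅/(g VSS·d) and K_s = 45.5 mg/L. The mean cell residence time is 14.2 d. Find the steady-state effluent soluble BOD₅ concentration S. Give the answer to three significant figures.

S ≈ 1.22 mg/L

For a completely mixed reactor with recycle the Lawrence–McCarty relation gives S = K_s·(1 + k_d·θ_c) / [θ_c·(Y·k − k_d) − 1] = 45.5 × (1 + 0.0688 × 14.2) / [14.2 × (0.535 × 10.0 − 0.0688) − 1] = 89.95 / 73.99 = 1.216 mg/L.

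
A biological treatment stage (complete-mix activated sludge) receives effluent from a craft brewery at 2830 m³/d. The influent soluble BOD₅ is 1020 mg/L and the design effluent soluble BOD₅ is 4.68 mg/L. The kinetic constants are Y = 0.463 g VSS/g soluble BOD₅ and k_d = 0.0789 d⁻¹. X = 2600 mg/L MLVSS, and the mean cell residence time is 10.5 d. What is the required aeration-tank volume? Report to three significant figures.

Steady-state biomass mass balance: V·X·(1 + k_d·θ_c) = Y·Q·(S₀ − S)·θ_c, so V = 0.463 × 2830 × (1020 − 4.68) × 10.5 / [2600 × (1 + 0.0789 × 10.5)] = 1.4×10^7 / 4754 = 2938 m³.

V ≈ 2940 m³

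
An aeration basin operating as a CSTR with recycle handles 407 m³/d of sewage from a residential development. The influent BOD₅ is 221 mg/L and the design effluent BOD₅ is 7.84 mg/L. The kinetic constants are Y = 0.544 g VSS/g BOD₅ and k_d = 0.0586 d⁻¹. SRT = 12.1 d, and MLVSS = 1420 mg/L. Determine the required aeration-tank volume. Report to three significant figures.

V ≈ 235 m³

Rearranging the biomass balance for a CMAS with decay, V = Y·Q·ΔS·θ_c / [X·(1+k_d θ_c)] = 0.544 × 407 × (221 − 7.84) × 12.1 / [1420 × (1 + 0.0586 × 12.1)] = 5.71×10^5 / 2427 = 235.3 m³.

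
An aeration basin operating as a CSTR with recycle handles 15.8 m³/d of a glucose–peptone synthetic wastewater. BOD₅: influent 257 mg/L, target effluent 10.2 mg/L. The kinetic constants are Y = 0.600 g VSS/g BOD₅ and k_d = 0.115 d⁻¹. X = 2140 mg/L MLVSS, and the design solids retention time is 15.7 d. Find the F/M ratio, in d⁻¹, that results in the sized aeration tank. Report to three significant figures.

F/M ≈ 0.310 d⁻¹

Steady-state biomass mass balance: V·X·(1 + k_d·θ_c) = Y·Q·(S₀ − S)·θ_c, so V = 0.600 × 15.8 × (257 − 10.2) × 15.7 / [2140 × (1 + 0.115 × 15.7)] = 3.67×10^4 / 6004 = 6.118 m³.
F/M = Q·S₀ / (V·X) = 15.8 × 257 / (6.118 × 2140) = 0.3101 g BOD₅·(g VSS·d)⁻¹.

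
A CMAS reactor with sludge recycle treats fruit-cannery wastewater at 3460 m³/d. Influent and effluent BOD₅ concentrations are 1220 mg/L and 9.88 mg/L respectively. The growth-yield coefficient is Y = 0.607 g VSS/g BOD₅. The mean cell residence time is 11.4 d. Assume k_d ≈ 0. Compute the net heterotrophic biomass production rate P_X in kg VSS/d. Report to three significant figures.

P_X ≈ 2540 kg VSS/d

No decay correction is needed, so Y_obs = Y = 0.607.
Mass of BOD₅ removed per day: Q(S₀ − S) = 3460 × 1210 g/m³ = 4187 kg/d.
Net biomass production P_X = Y_obs × Q·(S₀ − S) = 0.6070 × 4187 = 2542 kg VSS/d.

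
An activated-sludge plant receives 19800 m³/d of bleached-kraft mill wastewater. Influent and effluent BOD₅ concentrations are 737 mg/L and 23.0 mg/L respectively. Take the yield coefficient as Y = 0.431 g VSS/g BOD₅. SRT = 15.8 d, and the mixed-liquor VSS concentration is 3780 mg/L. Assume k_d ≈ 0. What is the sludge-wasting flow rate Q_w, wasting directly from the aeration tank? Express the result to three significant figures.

Q_w ≈ 1610 m³/d

Biomass mass balance (decay neglected): V·X = Y·Q·(S₀ − S)·θ_c, so V = 0.431 × 19800 × (737 − 23.0) × 15.8 / 3780 = 25469 m³.
Wasting from the aeration tank: Q_w = V / θ_c = 25469 / 15.8 = 1612 m³/d.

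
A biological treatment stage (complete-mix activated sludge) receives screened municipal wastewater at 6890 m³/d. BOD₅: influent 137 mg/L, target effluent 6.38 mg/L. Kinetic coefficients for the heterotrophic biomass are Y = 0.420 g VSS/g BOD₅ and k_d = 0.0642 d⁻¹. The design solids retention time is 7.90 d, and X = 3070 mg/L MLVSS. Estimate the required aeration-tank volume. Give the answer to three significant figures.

V ≈ 645 m³

Rearranging the biomass balance for a CMAS with decay, V = Y·Q·ΔS·θ_c / [X·(1+k_d θ_c)] = 0.420 × 6890 × (137 − 6.38) × 7.90 / [3070 × (1 + 0.0642 × 7.90)] = 2.99×10^6 / 4627 = 645.4 m³.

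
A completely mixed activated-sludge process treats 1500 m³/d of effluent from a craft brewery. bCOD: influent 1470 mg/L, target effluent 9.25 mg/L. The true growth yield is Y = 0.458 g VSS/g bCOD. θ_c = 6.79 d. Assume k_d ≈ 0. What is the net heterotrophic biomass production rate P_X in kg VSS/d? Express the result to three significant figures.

P_X ≈ 1000 kg VSS/d

No decay correction is needed, so Y_obs = Y = 0.458.
Mass of bCOD removed per day: Q(S₀ − S) = 1500 × 1461 g/m³ = 2191 kg/d.
Net biomass production P_X = Y_obs × Q·(S₀ − S) = 0.4580 × 2191 = 1004 kg VSS/d.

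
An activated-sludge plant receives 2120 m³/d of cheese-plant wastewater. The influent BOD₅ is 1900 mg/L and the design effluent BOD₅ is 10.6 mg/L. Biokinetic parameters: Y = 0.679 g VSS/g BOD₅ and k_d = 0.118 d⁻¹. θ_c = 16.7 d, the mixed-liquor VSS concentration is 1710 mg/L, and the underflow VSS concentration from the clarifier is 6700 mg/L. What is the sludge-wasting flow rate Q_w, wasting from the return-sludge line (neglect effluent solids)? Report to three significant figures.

From the SRT design equation V = Y Q (S₀−S) θ_c / [X (1 + k_d θ_c)] = 0.679 × 2120 × (1900 − 10.6) × 16.7 / [1710 × (1 + 0.118 × 16.7)] = 4.54×10^7 / 5080 = 8941 m³.
Wasting from the return line (neglecting effluent solids): Q_w = V·X / (θ_c·X_r) = 8941 × 1710 / (16.7 × 6700) = 136.7 m³/d.

Q_w ≈ 137 m³/d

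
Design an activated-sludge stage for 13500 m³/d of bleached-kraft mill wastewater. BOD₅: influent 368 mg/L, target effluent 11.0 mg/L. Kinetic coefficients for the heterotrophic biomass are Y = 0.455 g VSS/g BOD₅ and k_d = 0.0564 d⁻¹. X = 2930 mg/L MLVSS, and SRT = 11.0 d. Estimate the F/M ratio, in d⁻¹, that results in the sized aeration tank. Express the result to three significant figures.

Rearranging the biomass balance for a CMAS with decay, V = Y·Q·ΔS·θ_c / [X·(1+k_d θ_c)] = 0.455 × 13500 × (368 − 11.0) × 11.0 / [2930 × (1 + 0.0564 × 11.0)] = 2.41×10^7 / 4748 = 5081 m³.
F/M = Q·S₀ / (V·X) = 13500 × 368 / (5081 × 2930) = 0.3337 g BOD₅·(g VSS·d)⁻¹.

F/M ≈ 0.334 d⁻¹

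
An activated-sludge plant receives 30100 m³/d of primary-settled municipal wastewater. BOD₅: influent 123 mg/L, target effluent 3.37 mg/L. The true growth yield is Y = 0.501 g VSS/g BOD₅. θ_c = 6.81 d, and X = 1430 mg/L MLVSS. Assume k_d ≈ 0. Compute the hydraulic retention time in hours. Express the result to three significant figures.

With k_d = 0 the design equation reduces to V = Y Q (S₀−S) θ_c / X = 0.501 × 30100 × (123 − 3.37) × 6.81 / 1430 = 8591 m³.
HRT = V/Q = 8591 m³ / 30100 m³·d⁻¹ = 0.2854 d × 24 = 6.850 h.

τ ≈ 6.85 h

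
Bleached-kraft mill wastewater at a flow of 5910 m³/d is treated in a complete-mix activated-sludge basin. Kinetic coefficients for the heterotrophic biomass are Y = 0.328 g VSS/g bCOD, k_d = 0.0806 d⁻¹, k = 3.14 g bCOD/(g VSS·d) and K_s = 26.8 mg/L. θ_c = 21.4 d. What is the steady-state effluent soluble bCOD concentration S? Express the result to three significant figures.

S ≈ 3.78 mg/L

From the Monod/SRT balance for a CMAS, S = K_s·(1+k_d θ_c)/[θ_c·(Y k − k_d) − 1] = 26.8 × (1 + 0.0806 × 21.4) / [21.4 × (0.328 × 3.14 − 0.0806) − 1] = 73.03 / 19.32 = 3.781 mg/L.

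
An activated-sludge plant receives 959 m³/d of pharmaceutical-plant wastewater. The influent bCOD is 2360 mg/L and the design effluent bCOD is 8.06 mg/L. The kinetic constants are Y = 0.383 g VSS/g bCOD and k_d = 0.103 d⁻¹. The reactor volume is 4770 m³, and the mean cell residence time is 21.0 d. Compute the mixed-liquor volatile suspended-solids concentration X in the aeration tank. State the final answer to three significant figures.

From V·X·(1 + k_d·θ_c) = Y·Q·(S₀ − S)·θ_c: X = 0.383 × 959 × (2360 − 8.06) × 21.0 / [4770 × (1 + 0.103 × 21.0)] = 1202 mg/L.

X ≈ 1200 mg/L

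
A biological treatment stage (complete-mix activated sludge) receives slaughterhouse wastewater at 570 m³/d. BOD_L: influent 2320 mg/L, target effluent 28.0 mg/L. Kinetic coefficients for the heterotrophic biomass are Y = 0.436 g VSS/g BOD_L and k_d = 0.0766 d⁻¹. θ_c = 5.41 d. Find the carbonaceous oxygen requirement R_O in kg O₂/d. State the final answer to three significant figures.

R_O ≈ 735 kg O₂/d

Y_obs = Y / (1 + k_d θ_c) = 0.436 / (1 + 0.0766 × 5.41) = 0.436 / 1.414 = 0.3083.
Substrate removed = Q·(S₀ − S) = 570 m³/d × (2320 − 28.0) g/m³ = 1.31×10^6 g/d = 1306 kg/d.
P_X = Y_obs·Q·(S₀ − S) = 0.3083 × 1306 = 402.7 kg VSS/d.
R_O = Q·ΔS − 1.42 P_X = 1306 − 571.9 = 734.6 kg O₂/d.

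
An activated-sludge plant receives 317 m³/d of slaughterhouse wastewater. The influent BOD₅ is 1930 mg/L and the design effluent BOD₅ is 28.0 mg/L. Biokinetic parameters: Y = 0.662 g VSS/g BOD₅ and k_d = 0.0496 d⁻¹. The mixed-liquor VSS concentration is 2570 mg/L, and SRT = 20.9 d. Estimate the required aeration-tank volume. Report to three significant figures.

V ≈ 1590 m³

Rearranging the biomass balance for a CMAS with decay, V = Y·Q·ΔS·θ_c / [X·(1+k_d θ_c)] = 0.662 × 317 × (1930 − 28.0) × 20.9 / [2570 × (1 + 0.0496 × 20.9)] = 8.34×10^6 / 5234 = 1594 m³.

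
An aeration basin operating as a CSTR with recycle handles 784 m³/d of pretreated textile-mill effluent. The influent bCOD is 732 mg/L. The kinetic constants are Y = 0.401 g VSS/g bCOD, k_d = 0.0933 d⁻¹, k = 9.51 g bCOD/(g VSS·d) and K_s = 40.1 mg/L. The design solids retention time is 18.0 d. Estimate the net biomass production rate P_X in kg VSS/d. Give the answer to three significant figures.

P_X ≈ 85.7 kg VSS/d

From the Monod/SRT balance for a CMAS, S = K_s·(1+k_d θ_c)/[θ_c·(Y k − k_d) − 1] = 40.1 × (1 + 0.0933 × 18.0) / [18.0 × (0.401 × 9.51 − 0.0933) − 1] = 107.4 / 65.96 = 1.629 mg/L.
The observed yield is Y_obs = Y/(1 + k_d·θ_c) = 0.401 / (1 + 0.0933 × 18.0) = 0.401 / 2.679 = 0.1497 g VSS per g bCOD removed.
Substrate removed = Q·(S₀ − S) = 784 m³/d × (732 − 1.63) g/m³ = 5.73×10^5 g/d = 572.6 kg/d.
So the net sludge growth is P_X = 0.1497 × 572.6 = 85.70 kg VSS/d.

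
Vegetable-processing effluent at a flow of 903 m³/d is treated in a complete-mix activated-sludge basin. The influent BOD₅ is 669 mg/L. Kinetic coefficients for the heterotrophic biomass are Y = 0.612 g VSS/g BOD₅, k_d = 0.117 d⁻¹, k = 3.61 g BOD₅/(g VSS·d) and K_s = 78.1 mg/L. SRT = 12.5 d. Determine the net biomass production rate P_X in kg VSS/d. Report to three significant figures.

Effluent substrate depends only on kinetics and SRT: S = K_s(1 + k_d θ_c) / [θ_c(Yk − k_d) − 1] = 78.1 × (1 + 0.117 × 12.5) / [12.5 × (0.612 × 3.61 − 0.117) − 1] = 192.3 / 25.15 = 7.646 mg/L.
Correct the yield for decay: Y_obs = Y/(1 + k_d θ_c) = 0.612 / (1 + 0.117 × 12.5) = 0.612 / 2.463 = 0.2485.
Substrate removed = Q·(S₀ − S) = 903 m³/d × (669 − 7.65) g/m³ = 5.97×10^5 g/d = 597.2 kg/d.
Net biomass production P_X = Y_obs × Q·(S₀ − S) = 0.2485 × 597.2 = 148.4 kg VSS/d.

P_X ≈ 148 kg VSS/d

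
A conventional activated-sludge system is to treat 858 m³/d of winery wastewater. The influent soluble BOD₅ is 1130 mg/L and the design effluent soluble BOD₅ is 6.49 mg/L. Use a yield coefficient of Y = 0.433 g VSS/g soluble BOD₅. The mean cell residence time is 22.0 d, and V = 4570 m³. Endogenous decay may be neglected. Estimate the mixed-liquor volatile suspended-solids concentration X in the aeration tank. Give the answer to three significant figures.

X ≈ 2010 mg/L

X = Y·Q·ΔS·θ_c / V = 0.433 × 858 × (1130 − 6.49) × 22.0 / 4570 = 2009 mg/L.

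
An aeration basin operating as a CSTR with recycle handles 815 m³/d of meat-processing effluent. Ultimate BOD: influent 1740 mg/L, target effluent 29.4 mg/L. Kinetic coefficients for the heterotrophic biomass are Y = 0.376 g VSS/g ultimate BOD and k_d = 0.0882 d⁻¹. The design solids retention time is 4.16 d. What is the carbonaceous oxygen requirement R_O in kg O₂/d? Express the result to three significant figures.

The observed yield is Y_obs = Y/(1 + k_d·θ_c) = 0.376 / (1 + 0.0882 × 4.16) = 0.376 / 1.367 = 0.2751 g VSS per g ultimate BOD removed.
ΔS = 1740 − 29.4 = 1711 mg/L, so the substrate removal rate is 815 × 1711/1000 = 1394 kg ultimate BOD/d.
P_X = Y_obs·Q·(S₀ − S) = 0.2751 × 1394 = 383.5 kg VSS/d.
R_O = Q·ΔS − 1.42 P_X = 1394 − 544.6 = 849.6 kg O₂/d.

R_O ≈ 850 kg O₂/d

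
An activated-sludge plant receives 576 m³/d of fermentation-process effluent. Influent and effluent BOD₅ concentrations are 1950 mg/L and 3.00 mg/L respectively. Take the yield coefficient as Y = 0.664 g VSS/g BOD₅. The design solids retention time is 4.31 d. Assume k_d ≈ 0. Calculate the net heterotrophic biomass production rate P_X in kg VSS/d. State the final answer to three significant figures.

Since k_d ≈ 0, Y_obs = Y = 0.664 g VSS/g BOD₅.
Q·(S₀ − S) = 576 × (1950 − 3.00) × 10⁻³ = 1121 kg/d removed.
Net biomass production P_X = Y_obs × Q·(S₀ − S) = 0.6640 × 1121 = 744.7 kg VSS/d.

P_X ≈ 745 kg VSS/d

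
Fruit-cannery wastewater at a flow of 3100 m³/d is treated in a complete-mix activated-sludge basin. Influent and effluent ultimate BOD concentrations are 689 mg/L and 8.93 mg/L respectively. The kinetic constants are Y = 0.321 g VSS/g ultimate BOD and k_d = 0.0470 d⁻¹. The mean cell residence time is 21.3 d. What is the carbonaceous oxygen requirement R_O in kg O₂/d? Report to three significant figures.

Correct the yield for decay: Y_obs = Y/(1 + k_d θ_c) = 0.321 / (1 + 0.0470 × 21.3) = 0.321 / 2.001 = 0.1604.
Substrate removed = Q·(S₀ − S) = 3100 m³/d × (689 − 8.93) g/m³ = 2.11×10^6 g/d = 2108 kg/d.
Net sludge production P_X = 0.1604 × 2108 = 338.2 kg VSS/d.
Carbonaceous O₂ demand = substrate oxidised − cell-mass equivalent = 2108 − 1.42 × 338.2 = 1628 kg O₂/d.

R_O ≈ 1630 kg O₂/d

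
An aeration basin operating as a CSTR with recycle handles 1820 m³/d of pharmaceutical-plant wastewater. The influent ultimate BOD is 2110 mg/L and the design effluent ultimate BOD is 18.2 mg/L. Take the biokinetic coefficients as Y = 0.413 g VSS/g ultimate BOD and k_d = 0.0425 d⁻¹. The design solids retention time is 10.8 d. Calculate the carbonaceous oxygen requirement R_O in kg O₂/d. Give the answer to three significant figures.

R_O ≈ 2280 kg O₂/d

Correct the yield for decay: Y_obs = Y/(1 + k_d θ_c) = 0.413 / (1 + 0.0425 × 10.8) = 0.413 / 1.459 = 0.2831.
Substrate removed = Q·(S₀ − S) = 1820 m³/d × (2110 − 18.2) g/m³ = 3.81×10^6 g/d = 3807 kg/d.
Biomass synthesised: P_X = Y_obs × 3807 = 1078 kg VSS/d.
Carbonaceous O₂ demand = substrate oxidised − cell-mass equivalent = 3807 − 1.42 × 1078 = 2277 kg O₂/d.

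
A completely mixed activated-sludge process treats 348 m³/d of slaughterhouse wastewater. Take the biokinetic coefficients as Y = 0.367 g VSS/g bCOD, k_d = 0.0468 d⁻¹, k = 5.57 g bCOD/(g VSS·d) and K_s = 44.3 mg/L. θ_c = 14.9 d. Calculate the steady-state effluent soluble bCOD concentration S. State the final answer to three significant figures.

S ≈ 2.61 mg/L

Effluent substrate depends only on kinetics and SRT: S = K_s(1 + k_d θ_c) / [θ_c(Yk − k_d) − 1] = 44.3 × (1 + 0.0468 × 14.9) / [14.9 × (0.367 × 5.57 − 0.0468) − 1] = 75.19 / 28.76 = 2.614 mg/L.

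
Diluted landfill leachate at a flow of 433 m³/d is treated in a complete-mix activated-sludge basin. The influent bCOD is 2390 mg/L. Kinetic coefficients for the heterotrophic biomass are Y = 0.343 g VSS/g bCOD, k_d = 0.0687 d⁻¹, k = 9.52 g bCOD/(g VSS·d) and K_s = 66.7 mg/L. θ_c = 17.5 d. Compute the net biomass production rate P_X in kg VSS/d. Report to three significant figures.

P_X ≈ 161 kg VSS/d

From the Monod/SRT balance for a CMAS, S = K_s·(1+k_d θ_c)/[θ_c·(Y k − k_d) − 1] = 66.7 × (1 + 0.0687 × 17.5) / [17.5 × (0.343 × 9.52 − 0.0687) − 1] = 146.9 / 54.94 = 2.674 mg/L.
Correct the yield for decay: Y_obs = Y/(1 + k_d θ_c) = 0.343 / (1 + 0.0687 × 17.5) = 0.343 / 2.202 = 0.1557.
Mass of bCOD removed per day: Q(S₀ − S) = 433 × 2387 g/m³ = 1034 kg/d.
Net biomass production P_X = Y_obs × Q·(S₀ − S) = 0.1557 × 1034 = 161.0 kg VSS/d.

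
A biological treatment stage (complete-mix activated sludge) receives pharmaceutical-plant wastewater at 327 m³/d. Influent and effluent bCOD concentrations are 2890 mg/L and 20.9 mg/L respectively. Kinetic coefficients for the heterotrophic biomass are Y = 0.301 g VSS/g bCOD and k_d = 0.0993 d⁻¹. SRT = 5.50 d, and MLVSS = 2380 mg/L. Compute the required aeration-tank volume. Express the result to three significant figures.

From the SRT design equation V = Y Q (S₀−S) θ_c / [X (1 + k_d θ_c)] = 0.301 × 327 × (2890 − 20.9) × 5.50 / [2380 × (1 + 0.0993 × 5.50)] = 1.55×10^6 / 3680 = 422.1 m³.

V ≈ 422 m³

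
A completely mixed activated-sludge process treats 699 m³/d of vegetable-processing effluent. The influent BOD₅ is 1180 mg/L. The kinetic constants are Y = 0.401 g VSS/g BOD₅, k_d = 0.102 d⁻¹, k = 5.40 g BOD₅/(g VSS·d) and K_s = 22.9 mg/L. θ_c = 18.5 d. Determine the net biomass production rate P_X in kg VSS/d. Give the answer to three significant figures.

For a completely mixed reactor with recycle the Lawrence–McCarty relation gives S = K_s·(1 + k_d·θ_c) / [θ_c·(Y·k − k_d) − 1] = 22.9 × (1 + 0.102 × 18.5) / [18.5 × (0.401 × 5.40 − 0.102) − 1] = 66.11 / 37.17 = 1.779 mg/L.
The observed yield is Y_obs = Y/(1 + k_d·θ_c) = 0.401 / (1 + 0.102 × 18.5) = 0.401 / 2.887 = 0.1389 g VSS per g BOD₅ removed.
ΔS = 1180 − 1.78 = 1178 mg/L, so the substrate removal rate is 699 × 1178/1000 = 823.6 kg BOD₅/d.
Biomass produced: P_X = Y_obs·Q·ΔS = 0.1389 × 823.6 ≈ 114.4 kg VSS/d.

P_X ≈ 114 kg VSS/d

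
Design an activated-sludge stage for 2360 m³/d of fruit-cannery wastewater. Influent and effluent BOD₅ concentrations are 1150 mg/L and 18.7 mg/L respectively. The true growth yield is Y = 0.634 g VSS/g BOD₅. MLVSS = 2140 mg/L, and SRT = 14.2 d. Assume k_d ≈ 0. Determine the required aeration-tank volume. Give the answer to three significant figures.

V ≈ 11200 m³

V·X = Y·Q·ΔS·θ_c gives V = 0.634 × 2360 × (1150 − 18.7) × 14.2 / 2140 = 11232 m³.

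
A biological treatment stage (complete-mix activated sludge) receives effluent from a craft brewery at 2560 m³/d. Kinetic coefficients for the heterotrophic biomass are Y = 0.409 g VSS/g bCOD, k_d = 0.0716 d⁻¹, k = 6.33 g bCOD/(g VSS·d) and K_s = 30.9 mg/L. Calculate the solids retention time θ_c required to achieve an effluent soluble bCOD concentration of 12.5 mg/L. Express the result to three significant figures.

θ_c ≈ 1.48 d

From 1/θ_c = Y·k·S/(K_s + S) − k_d: Y·k·S/(K_s+S) = 0.409 × 6.33 × 12.5 / (30.9 + 12.5) = 0.7457 d⁻¹.
1/θ_c = 0.7457 − 0.0716 = 0.6741 d⁻¹, so θ_c = 1.484 d.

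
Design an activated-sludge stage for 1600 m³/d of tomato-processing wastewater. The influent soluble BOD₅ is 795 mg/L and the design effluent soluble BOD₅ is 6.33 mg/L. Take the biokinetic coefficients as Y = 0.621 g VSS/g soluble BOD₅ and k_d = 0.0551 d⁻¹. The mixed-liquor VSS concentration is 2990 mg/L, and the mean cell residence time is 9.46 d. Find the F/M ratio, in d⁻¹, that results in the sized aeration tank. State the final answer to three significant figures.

Rearranging the biomass balance for a CMAS with decay, V = Y·Q·ΔS·θ_c / [X·(1+k_d θ_c)] = 0.621 × 1600 × (795 − 6.33) × 9.46 / [2990 × (1 + 0.0551 × 9.46)] = 7.41×10^6 / 4549 = 1630 m³.
Food-to-microorganism ratio F/M = Q S₀ / (V X) = 1600 × 795 / (1630 × 2990) = 0.2610 d⁻¹.

F/M ≈ 0.261 d⁻¹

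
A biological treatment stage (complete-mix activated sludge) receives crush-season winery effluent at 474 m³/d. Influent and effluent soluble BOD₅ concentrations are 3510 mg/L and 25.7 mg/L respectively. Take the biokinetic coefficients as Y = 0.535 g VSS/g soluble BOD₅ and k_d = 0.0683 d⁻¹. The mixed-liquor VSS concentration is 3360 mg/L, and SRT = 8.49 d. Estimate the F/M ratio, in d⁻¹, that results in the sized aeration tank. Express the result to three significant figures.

F/M ≈ 0.350 d⁻¹

Steady-state biomass mass balance: V·X·(1 + k_d·θ_c) = Y·Q·(S₀ − S)·θ_c, so V = 0.535 × 474 × (3510 − 25.7) × 8.49 / [3360 × (1 + 0.0683 × 8.49)] = 7.5×10^6 / 5308 = 1413 m³.
F/M = Q·S₀ / (V·X) = 474 × 3510 / (1413 × 3360) = 0.3504 g soluble BOD₅·(g VSS·d)⁻¹.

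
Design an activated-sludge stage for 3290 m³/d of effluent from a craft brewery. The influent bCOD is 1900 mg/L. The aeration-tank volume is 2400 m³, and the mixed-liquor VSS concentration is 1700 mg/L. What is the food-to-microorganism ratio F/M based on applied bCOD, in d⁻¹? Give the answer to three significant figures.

F/M ≈ 1.53 d⁻¹

F/M = Q·S₀ / (V·X) = 3290 × 1900 / (2400 × 1700) = 1.532 g bCOD·(g VSS·d)⁻¹.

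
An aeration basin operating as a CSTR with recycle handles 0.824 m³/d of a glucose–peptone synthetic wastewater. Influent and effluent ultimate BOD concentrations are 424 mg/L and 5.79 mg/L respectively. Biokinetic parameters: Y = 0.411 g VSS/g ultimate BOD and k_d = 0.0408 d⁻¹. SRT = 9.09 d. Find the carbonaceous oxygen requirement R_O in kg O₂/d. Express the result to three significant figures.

Y_obs = Y / (1 + k_d θ_c) = 0.411 / (1 + 0.0408 × 9.09) = 0.411 / 1.371 = 0.2998.
Q·(S₀ − S) = 0.824 × (424 − 5.79) × 10⁻³ = 0.3446 kg/d removed.
P_X = Y_obs·Q·(S₀ − S) = 0.2998 × 0.3446 = 0.1033 kg VSS/d.
R_O = Q·(S₀ − S) − 1.42·P_X = 0.3446 − 1.42 × 0.1033 = 0.1979 kg O₂/d.

R_O ≈ 0.198 kg O₂/d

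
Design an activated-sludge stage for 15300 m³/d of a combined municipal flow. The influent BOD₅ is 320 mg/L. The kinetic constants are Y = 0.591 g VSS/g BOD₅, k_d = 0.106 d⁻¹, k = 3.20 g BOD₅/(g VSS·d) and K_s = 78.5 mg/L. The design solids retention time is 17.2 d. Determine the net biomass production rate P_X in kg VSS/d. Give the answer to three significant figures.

For a completely mixed reactor with recycle the Lawrence–McCarty relation gives S = K_s·(1 + k_d·θ_c) / [θ_c·(Y·k − k_d) − 1] = 78.5 × (1 + 0.106 × 17.2) / [17.2 × (0.591 × 3.20 − 0.106) − 1] = 221.6 / 29.71 = 7.461 mg/L.
Y_obs = Y / (1 + k_d θ_c) = 0.591 / (1 + 0.106 × 17.2) = 0.591 / 2.823 = 0.2093.
ΔS = 320 − 7.46 = 312.5 mg/L, so the substrate removal rate is 15300 × 312.5/1000 = 4782 kg BOD₅/d.
So the net sludge growth is P_X = 0.2093 × 4782 = 1001 kg VSS/d.

P_X ≈ 1000 kg VSS/d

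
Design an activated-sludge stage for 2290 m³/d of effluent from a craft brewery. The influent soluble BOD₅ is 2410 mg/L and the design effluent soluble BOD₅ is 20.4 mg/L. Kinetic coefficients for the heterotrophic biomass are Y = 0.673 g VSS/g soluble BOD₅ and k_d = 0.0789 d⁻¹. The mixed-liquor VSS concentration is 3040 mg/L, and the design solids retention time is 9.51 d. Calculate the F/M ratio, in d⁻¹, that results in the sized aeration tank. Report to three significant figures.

F/M ≈ 0.276 d⁻¹

Rearranging the biomass balance for a CMAS with decay, V = Y·Q·ΔS·θ_c / [X·(1+k_d θ_c)] = 0.673 × 2290 × (2410 − 20.4) × 9.51 / [3040 × (1 + 0.0789 × 9.51)] = 3.5×10^7 / 5321 = 6582 m³.
F/M = Q·S₀ / (V·X) = 2290 × 2410 / (6582 × 3040) = 0.2758 g soluble BOD₅·(g VSS·d)⁻¹.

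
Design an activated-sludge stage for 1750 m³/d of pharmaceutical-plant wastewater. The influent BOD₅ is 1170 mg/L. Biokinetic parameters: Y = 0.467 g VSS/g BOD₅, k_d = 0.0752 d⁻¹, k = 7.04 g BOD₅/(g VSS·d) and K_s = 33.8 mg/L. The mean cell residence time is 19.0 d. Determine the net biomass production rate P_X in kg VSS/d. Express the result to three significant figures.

P_X ≈ 393 kg VSS/d

Effluent substrate depends only on kinetics and SRT: S = K_s(1 + k_d θ_c) / [θ_c(Yk − k_d) − 1] = 33.8 × (1 + 0.0752 × 19.0) / [19.0 × (0.467 × 7.04 − 0.0752) − 1] = 82.09 / 60.04 = 1.367 mg/L.
Correct the yield for decay: Y_obs = Y/(1 + k_d θ_c) = 0.467 / (1 + 0.0752 × 19.0) = 0.467 / 2.429 = 0.1923.
Substrate removed = Q·(S₀ − S) = 1750 m³/d × (1170 − 1.37) g/m³ = 2.05×10^6 g/d = 2045 kg/d.
Biomass produced: P_X = Y_obs·Q·ΔS = 0.1923 × 2045 ≈ 393.2 kg VSS/d.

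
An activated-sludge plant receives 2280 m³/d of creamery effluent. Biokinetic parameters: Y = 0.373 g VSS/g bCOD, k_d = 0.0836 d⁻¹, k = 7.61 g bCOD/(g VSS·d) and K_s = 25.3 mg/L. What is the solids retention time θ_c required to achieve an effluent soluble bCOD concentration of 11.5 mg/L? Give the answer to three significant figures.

θ_c ≈ 1.24 d

At the target effluent, Y k S/(K_s+S) = 0.373×7.61×11.5/36.80 = 0.8870 d⁻¹.
Then 1/θ_c = μ − k_d = 0.8870 − 0.0836 = 0.8034 d⁻¹, giving θ_c = 1.245 d.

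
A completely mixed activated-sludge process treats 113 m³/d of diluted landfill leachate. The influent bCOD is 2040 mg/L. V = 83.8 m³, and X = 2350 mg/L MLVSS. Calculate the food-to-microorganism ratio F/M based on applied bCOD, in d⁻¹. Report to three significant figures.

Food-to-microorganism ratio F/M = Q S₀ / (V X) = 113 × 2040 / (83.80 × 2350) = 1.171 d⁻¹.

F/M ≈ 1.17 d⁻¹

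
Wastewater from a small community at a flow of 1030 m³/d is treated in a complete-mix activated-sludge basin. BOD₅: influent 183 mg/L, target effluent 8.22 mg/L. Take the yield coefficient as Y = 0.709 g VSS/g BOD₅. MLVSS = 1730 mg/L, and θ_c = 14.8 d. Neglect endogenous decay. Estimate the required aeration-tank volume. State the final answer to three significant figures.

V ≈ 1090 m³

With k_d = 0 the design equation reduces to V = Y Q (S₀−S) θ_c / X = 0.709 × 1030 × (183 − 8.22) × 14.8 / 1730 = 1092 m³.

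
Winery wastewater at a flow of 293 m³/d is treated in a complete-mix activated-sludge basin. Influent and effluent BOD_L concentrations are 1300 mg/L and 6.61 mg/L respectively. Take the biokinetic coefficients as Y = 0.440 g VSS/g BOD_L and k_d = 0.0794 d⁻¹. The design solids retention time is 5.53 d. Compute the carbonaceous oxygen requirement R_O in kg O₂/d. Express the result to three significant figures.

The observed yield is Y_obs = Y/(1 + k_d·θ_c) = 0.440 / (1 + 0.0794 × 5.53) = 0.440 / 1.439 = 0.3058 g VSS per g BOD_L removed.
ΔS = 1300 − 6.61 = 1293 mg/L, so the substrate removal rate is 293 × 1293/1000 = 379.0 kg BOD_L/d.
Net sludge production P_X = 0.3058 × 379.0 = 115.9 kg VSS/d.
R_O = Q·(S₀ − S) − 1.42·P_X = 379.0 − 1.42 × 115.9 = 214.4 kg O₂/d.

R_O ≈ 214 kg O₂/d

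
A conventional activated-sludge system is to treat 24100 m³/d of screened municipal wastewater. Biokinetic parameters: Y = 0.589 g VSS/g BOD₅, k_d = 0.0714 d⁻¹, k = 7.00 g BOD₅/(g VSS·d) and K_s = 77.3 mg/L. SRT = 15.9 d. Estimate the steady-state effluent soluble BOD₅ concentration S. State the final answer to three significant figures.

For a completely mixed reactor with recycle the Lawrence–McCarty relation gives S = K_s·(1 + k_d·θ_c) / [θ_c·(Y·k − k_d) − 1] = 77.3 × (1 + 0.0714 × 15.9) / [15.9 × (0.589 × 7.00 − 0.0714) − 1] = 165.1 / 63.42 = 2.603 mg/L.

S ≈ 2.60 mg/L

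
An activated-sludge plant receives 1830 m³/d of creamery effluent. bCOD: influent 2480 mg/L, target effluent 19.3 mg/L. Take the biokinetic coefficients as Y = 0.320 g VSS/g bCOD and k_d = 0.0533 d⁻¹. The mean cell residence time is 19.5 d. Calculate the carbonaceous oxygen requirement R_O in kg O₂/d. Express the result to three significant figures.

Correct the yield for decay: Y_obs = Y/(1 + k_d θ_c) = 0.320 / (1 + 0.0533 × 19.5) = 0.320 / 2.039 = 0.1569.
Substrate removed = Q·(S₀ − S) = 1830 m³/d × (2480 − 19.3) g/m³ = 4.5×10^6 g/d = 4503 kg/d.
P_X = Y_obs·Q·(S₀ − S) = 0.1569 × 4503 = 706.6 kg VSS/d.
R_O = Q·ΔS − 1.42 P_X = 4503 − 1003 = 3500 kg O₂/d.

R_O ≈ 3500 kg O₂/d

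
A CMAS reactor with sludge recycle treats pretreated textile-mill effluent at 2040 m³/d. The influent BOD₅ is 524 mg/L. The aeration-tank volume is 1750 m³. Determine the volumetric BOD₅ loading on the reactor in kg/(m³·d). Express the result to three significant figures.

L_v = Q S₀ / V = 2040 × 524 × 10⁻³ / 1750 = 0.6108 kg/(m³·d).

L_v ≈ 0.611 kg BOD₅/(m³·d)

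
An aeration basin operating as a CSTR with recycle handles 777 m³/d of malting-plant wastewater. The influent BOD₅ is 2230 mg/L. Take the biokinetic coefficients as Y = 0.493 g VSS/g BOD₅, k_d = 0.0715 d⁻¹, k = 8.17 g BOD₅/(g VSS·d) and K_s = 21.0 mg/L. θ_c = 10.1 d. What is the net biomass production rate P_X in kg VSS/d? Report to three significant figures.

For a completely mixed reactor with recycle the Lawrence–McCarty relation gives S = K_s·(1 + k_d·θ_c) / [θ_c·(Y·k − k_d) − 1] = 21.0 × (1 + 0.0715 × 10.1) / [10.1 × (0.493 × 8.17 − 0.0715) − 1] = 36.17 / 38.96 = 0.9283 mg/L.
Observed yield with endogenous decay: Y_obs = Y / (1 + k_d·θ_c) = 0.493 / (1 + 0.0715 × 10.1) = 0.493 / 1.722 = 0.2863 g VSS/g BOD₅.
Substrate removed = Q·(S₀ − S) = 777 m³/d × (2230 − 0.928) g/m³ = 1.73×10^6 g/d = 1732 kg/d.
Biomass produced: P_X = Y_obs·Q·ΔS = 0.2863 × 1732 ≈ 495.8 kg VSS/d.

P_X ≈ 496 kg VSS/d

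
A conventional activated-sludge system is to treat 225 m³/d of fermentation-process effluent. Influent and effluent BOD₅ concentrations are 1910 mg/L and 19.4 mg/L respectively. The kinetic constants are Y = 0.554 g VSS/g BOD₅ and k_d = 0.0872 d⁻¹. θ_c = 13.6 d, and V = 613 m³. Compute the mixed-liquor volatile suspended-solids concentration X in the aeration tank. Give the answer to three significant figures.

X ≈ 2390 mg/L

X = Y·Q·ΔS·θ_c / [V·(1 + k_d θ_c)] = 0.554 × 225 × (1910 − 19.4) × 13.6 / [613 × (1 + 0.0872 × 13.6)] = 2392 mg/L.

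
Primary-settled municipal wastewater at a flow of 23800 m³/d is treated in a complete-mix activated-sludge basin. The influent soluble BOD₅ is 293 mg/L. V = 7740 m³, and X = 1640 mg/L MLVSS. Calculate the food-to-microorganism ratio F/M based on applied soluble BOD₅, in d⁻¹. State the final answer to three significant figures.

F/M = applied load / biomass = Q·S₀/(V·X) = 23800 × 293 / (7740 × 1640) = 0.5494 d⁻¹.

F/M ≈ 0.549 d⁻¹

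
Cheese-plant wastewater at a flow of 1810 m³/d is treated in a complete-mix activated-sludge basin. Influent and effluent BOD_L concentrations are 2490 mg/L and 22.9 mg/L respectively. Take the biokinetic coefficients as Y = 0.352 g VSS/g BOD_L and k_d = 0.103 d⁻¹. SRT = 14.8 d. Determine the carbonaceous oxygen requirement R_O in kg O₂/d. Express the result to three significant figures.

R_O ≈ 3580 kg O₂/d

Observed yield with endogenous decay: Y_obs = Y / (1 + k_d·θ_c) = 0.352 / (1 + 0.103 × 14.8) = 0.352 / 2.524 = 0.1394 g VSS/g BOD_L.
Substrate removed = Q·(S₀ − S) = 1810 m³/d × (2490 − 22.9) g/m³ = 4.47×10^6 g/d = 4465 kg/d.
Net sludge production P_X = 0.1394 × 4465 = 622.7 kg VSS/d.
Carbonaceous O₂ demand = substrate oxidised − cell-mass equivalent = 4465 − 1.42 × 622.7 = 3581 kg O₂/d.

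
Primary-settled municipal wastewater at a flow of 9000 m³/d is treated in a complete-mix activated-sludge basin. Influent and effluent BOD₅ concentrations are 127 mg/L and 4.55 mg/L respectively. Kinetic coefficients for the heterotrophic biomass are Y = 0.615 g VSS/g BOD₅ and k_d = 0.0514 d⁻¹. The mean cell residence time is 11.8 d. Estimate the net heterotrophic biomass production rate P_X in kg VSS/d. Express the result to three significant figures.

The observed yield is Y_obs = Y/(1 + k_d·θ_c) = 0.615 / (1 + 0.0514 × 11.8) = 0.615 / 1.607 = 0.3828 g VSS per g BOD₅ removed.
Q·(S₀ − S) = 9000 × (127 − 4.55) × 10⁻³ = 1102 kg/d removed.
Biomass produced: P_X = Y_obs·Q·ΔS = 0.3828 × 1102 ≈ 421.9 kg VSS/d.

P_X ≈ 422 kg VSS/d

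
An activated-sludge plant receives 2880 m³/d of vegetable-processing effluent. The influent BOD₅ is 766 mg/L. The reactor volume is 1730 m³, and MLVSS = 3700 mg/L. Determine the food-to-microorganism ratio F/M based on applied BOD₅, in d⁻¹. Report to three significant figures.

F/M = applied load / biomass = Q·S₀/(V·X) = 2880 × 766 / (1730 × 3700) = 0.3446 d⁻¹.

F/M ≈ 0.345 d⁻¹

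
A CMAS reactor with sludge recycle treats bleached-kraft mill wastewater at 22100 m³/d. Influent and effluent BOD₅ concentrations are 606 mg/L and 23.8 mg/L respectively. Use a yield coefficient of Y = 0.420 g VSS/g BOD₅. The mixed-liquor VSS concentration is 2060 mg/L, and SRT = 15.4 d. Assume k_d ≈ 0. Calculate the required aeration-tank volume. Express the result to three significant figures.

Biomass mass balance (decay neglected): V·X = Y·Q·(S₀ − S)·θ_c, so V = 0.420 × 22100 × (606 − 23.8) × 15.4 / 2060 = 40399 m³.

V ≈ 40400 m³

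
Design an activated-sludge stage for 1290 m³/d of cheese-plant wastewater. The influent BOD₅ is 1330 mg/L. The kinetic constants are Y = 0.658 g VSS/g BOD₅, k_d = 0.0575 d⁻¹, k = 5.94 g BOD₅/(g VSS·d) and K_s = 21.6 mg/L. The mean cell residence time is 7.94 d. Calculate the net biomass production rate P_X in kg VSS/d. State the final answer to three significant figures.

P_X ≈ 774 kg VSS/d

For a completely mixed reactor with recycle the Lawrence–McCarty relation gives S = K_s·(1 + k_d·θ_c) / [θ_c·(Y·k − k_d) − 1] = 21.6 × (1 + 0.0575 × 7.94) / [7.94 × (0.658 × 5.94 − 0.0575) − 1] = 31.46 / 29.58 = 1.064 mg/L.
Observed yield with endogenous decay: Y_obs = Y / (1 + k_d·θ_c) = 0.658 / (1 + 0.0575 × 7.94) = 0.658 / 1.457 = 0.4518 g VSS/g BOD₅.
Q·(S₀ − S) = 1290 × (1330 − 1.06) × 10⁻³ = 1714 kg/d removed.
Net biomass production P_X = Y_obs × Q·(S₀ − S) = 0.4518 × 1714 = 774.5 kg VSS/d.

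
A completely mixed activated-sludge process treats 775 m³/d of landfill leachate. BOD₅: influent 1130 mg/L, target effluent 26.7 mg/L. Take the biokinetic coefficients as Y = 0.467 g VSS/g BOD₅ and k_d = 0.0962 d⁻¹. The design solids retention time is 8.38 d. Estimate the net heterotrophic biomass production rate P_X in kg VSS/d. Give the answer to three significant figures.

The observed yield is Y_obs = Y/(1 + k_d·θ_c) = 0.467 / (1 + 0.0962 × 8.38) = 0.467 / 1.806 = 0.2586 g VSS per g BOD₅ removed.
Q·(S₀ − S) = 775 × (1130 − 26.7) × 10⁻³ = 855.1 kg/d removed.
Biomass produced: P_X = Y_obs·Q·ΔS = 0.2586 × 855.1 ≈ 221.1 kg VSS/d.

P_X ≈ 221 kg VSS/d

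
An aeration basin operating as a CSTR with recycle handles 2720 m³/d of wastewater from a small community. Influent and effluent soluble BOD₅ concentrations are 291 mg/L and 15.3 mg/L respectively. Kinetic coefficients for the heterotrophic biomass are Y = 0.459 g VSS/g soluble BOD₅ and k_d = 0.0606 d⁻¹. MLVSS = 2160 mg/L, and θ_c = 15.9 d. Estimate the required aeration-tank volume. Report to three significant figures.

From the SRT design equation V = Y Q (S₀−S) θ_c / [X (1 + k_d θ_c)] = 0.459 × 2720 × (291 − 15.3) × 15.9 / [2160 × (1 + 0.0606 × 15.9)] = 5.47×10^6 / 4241 = 1290 m³.

V ≈ 1290 m³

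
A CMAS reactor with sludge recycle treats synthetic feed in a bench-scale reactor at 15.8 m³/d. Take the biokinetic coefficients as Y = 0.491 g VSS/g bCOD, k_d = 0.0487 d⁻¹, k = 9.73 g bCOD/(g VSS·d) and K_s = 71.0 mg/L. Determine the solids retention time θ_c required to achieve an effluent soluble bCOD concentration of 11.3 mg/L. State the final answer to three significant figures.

θ_c ≈ 1.65 d

From 1/θ_c = Y·k·S/(K_s + S) − k_d: Y·k·S/(K_s+S) = 0.491 × 9.73 × 11.3 / (71.0 + 11.3) = 0.6560 d⁻¹.
1/θ_c = 0.6560 − 0.0487 = 0.6073 d⁻¹, so θ_c = 1.647 d.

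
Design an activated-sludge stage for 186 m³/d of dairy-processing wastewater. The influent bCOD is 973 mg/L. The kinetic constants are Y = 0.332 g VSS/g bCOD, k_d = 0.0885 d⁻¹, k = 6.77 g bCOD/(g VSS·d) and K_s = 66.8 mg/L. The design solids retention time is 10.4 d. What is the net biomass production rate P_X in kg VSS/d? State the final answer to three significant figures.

P_X ≈ 31.1 kg VSS/d

Effluent substrate depends only on kinetics and SRT: S = K_s(1 + k_d θ_c) / [θ_c(Yk − k_d) − 1] = 66.8 × (1 + 0.0885 × 10.4) / [10.4 × (0.332 × 6.77 − 0.0885) − 1] = 128.3 / 21.46 = 5.979 mg/L.
Correct the yield for decay: Y_obs = Y/(1 + k_d θ_c) = 0.332 / (1 + 0.0885 × 10.4) = 0.332 / 1.920 = 0.1729.
Mass of bCOD removed per day: Q(S₀ − S) = 186 × 967.0 g/m³ = 179.9 kg/d.
P_X = Y_obs · Q(S₀ − S) = 0.1729 × 179.9 = 31.10 kg VSS/d.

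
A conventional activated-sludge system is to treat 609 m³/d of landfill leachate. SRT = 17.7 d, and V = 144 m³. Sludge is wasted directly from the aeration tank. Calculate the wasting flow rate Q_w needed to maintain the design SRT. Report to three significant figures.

Wasting from the aeration tank: Q_w = V / θ_c = 144.0 / 17.7 = 8.136 m³/d.

Q_w ≈ 8.14 m³/d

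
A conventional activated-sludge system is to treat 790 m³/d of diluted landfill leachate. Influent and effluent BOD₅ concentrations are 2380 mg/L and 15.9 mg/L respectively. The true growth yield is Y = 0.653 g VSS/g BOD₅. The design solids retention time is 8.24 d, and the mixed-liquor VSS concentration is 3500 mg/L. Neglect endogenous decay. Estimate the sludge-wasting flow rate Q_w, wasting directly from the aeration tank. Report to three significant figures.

Biomass mass balance (decay neglected): V·X = Y·Q·(S₀ − S)·θ_c, so V = 0.653 × 790 × (2380 − 15.9) × 8.24 / 3500 = 2871 m³.
Wasting from the aeration tank: Q_w = V / θ_c = 2871 / 8.24 = 348.4 m³/d.

Q_w ≈ 348 m³/d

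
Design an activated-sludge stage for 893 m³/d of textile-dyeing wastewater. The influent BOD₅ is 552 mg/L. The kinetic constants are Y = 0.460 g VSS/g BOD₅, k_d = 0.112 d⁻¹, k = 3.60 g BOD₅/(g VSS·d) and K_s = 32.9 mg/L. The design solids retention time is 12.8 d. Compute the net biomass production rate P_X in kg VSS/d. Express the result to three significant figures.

P_X ≈ 92.5 kg VSS/d

From the Monod/SRT balance for a CMAS, S = K_s·(1+k_d θ_c)/[θ_c·(Y k − k_d) − 1] = 32.9 × (1 + 0.112 × 12.8) / [12.8 × (0.460 × 3.60 − 0.112) − 1] = 80.07 / 18.76 = 4.267 mg/L.
Observed yield with endogenous decay: Y_obs = Y / (1 + k_d·θ_c) = 0.460 / (1 + 0.112 × 12.8) = 0.460 / 2.434 = 0.1890 g VSS/g BOD₅.
Mass of BOD₅ removed per day: Q(S₀ − S) = 893 × 547.7 g/m³ = 489.1 kg/d.
So the net sludge growth is P_X = 0.1890 × 489.1 = 92.45 kg VSS/d.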